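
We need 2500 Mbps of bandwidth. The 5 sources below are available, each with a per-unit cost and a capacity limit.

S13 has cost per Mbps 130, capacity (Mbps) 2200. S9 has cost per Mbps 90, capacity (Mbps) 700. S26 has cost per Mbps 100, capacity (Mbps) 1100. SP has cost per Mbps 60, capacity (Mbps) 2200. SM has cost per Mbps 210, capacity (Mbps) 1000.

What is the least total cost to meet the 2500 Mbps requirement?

159000

Cheapest first:
SP (60): use full 2200 → 300 Mbps to go.
S9 at 90: take 300 of its 700 → requirement met.
S26, S13, SM: unused.
Cost = 2200×60 + 300×90 = 159000.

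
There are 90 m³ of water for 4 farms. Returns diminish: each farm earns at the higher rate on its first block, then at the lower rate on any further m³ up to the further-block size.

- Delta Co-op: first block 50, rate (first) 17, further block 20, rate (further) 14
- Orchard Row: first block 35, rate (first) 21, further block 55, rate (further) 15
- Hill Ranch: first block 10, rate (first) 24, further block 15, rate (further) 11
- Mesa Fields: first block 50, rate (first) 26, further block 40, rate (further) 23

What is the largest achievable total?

Rank every tier by rate: Mesa Fields/first 26 > Hill Ranch/first 24 > Mesa Fields/second 23 > Orchard Row/first 21 > Delta Co-op/first 17 > Orchard Row/second 15 > Delta Co-op/second 14 > Hill Ranch/second 11.
Mesa Fields/first (26): +50 → 40 left.
Hill Ranch first at 24: fill all 10 → 30 left.
Mesa Fields second at 23: only 30 left, fill 30.
Total = 26×50 + 24×10 + 23×30 = 2230.

2230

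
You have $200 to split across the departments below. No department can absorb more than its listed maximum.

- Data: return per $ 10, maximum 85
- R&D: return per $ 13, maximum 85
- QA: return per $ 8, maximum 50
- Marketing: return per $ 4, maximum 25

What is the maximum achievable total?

2195

Highest return per $ first: R&D 13 > Data 10 > QA 8 > Marketing 4.
R&D takes 85 to reach its cap of 85 — 115 left.
Give Data 85 to hit its cap of 85 — 30 left.
QA: +30 (room for 50) → 30. Pool exhausted.
Total = 10×85 + 13×85 + 8×30 = 2195.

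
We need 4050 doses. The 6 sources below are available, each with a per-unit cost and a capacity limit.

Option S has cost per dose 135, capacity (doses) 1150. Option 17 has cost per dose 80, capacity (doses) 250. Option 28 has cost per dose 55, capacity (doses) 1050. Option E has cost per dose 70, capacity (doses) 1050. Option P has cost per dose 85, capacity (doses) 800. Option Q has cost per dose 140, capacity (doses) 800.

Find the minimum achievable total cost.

Cheapest first:
Option 28 at 55: take all 1050 doses ; 3000 still needed.
Take 1050 from Option E at 70 ; need 1950 more.
Option 17 at 80: take all 250 doses ; 1700 still needed.
Take 800 from Option P at 85 ; need 900 more.
Option S (135): take the remaining 900 ; done.
Option Q: unused.
Cost = 1050×55 + 1050×70 + 250×80 + 800×85 + 900×135 = 340750.

340750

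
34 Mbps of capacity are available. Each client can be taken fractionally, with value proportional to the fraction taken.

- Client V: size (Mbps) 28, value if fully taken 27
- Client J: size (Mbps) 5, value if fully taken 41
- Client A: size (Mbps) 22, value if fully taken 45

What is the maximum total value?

92.75

Sort by value density: Client J 41/5≈8.2, Client A 45/22≈2.05, Client V 27/28≈0.964.
Take all of Client J (5 Mbps, value 41) → 29 Mbps left.
Client A: take in full, 22 Mbps for value 45 → 7 left.
7 Mbps left: a 7/28 share of Client V gives 27×7/28 = 6.75.
Total value = 92.75.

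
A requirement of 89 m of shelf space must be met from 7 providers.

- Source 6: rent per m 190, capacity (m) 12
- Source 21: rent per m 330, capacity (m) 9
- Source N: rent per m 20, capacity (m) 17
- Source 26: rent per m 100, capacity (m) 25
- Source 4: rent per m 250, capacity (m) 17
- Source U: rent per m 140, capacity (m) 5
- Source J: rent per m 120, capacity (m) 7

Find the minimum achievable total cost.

Use providers in increasing cost order.
Take 17 from Source N at 20 → need 72 more.
Source 26 (100): use full 25 → 47 m to go.
Source J at 120: take all 7 m → 40 still needed.
Source U (140): use full 5 → 35 m to go.
Source 6 (190): use full 12 → 23 m to go.
Take 17 from Source 4 at 250 → need 6 more.
Source 21 (330): take the remaining 6 → done.
Cost = 17×20 + 25×100 + 7×120 + 5×140 + 12×190 + 17×250 + 6×330 = 12890.

12890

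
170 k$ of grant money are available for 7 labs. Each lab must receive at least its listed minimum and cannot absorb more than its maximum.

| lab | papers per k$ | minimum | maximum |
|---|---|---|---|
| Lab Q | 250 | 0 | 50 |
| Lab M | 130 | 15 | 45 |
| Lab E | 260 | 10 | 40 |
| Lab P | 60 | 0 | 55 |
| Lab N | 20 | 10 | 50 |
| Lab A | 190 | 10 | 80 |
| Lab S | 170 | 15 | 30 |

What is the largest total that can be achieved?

35200

Meeting every minimum uses 0+15+10+0+10+10+15 = 60 k$, leaving 110.
Highest papers per k$ first: Lab E 260 > Lab Q 250 > Lab A 190 > Lab S 170 > Lab M 130 > Lab P 60 > Lab N 20.
Give Lab E 30 more to hit its cap of 40 → 80 left.
Lab Q: +50 to 50 (cap) → 30 left.
Lab A has room for 70 more but only 30 remain, so it gets 40.
Total = 250×50 + 130×15 + 260×40 + 20×10 + 190×40 + 170×15 = 35200.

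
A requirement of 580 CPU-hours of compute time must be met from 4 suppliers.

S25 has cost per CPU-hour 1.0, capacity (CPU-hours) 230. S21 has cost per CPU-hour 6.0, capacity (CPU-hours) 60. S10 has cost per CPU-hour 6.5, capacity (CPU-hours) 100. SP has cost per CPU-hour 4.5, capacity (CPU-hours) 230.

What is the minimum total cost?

Cheapest first:
Take 230 from S25 at 1.0 → need 350 more.
SP at 4.5: take all 230 CPU-hours → 120 still needed.
Take 60 from S21 at 6.0 → need 60 more.
S10 (6.5): take the remaining 60 → done.
Cost = 230×1.0 + 230×4.5 + 60×6.0 + 60×6.5 = 2015.

2015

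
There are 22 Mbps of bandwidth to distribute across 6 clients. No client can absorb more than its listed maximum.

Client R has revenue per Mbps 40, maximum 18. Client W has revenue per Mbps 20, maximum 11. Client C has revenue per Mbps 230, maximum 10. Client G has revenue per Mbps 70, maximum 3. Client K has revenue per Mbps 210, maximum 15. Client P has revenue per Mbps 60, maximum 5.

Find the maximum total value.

4820

Highest revenue per Mbps first: Client C 230 > Client K 210 > Client G 70 > Client P 60 > Client R 40 > Client W 20.
Client C: +10 to 10 (cap) ; 12 left.
Client K has room for 15 but only 12 remain, so it gets 12.
Total = 230×10 + 210×12 = 4820.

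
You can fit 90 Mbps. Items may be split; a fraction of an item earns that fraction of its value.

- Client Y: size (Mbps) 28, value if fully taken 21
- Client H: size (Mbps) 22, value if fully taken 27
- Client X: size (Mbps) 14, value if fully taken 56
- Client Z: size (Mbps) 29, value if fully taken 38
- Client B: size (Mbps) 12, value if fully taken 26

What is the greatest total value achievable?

156.75

Sort by value density: Client X 56/14≈4, Client B 26/12≈2.17, Client Z 38/29≈1.31, Client H 27/22≈1.23, Client Y 21/28≈0.75.
Take all of Client X (14 Mbps, value 56) → 76 Mbps left.
Take all of Client B (12 Mbps, value 26) → 64 Mbps left.
Client Z: take in full, 29 Mbps for value 38 → 35 left.
Take all of Client H (22 Mbps, value 27) → 13 Mbps left.
Only 13 Mbps remain; take 13/28 of Client Y for value 21×13/28 = 9.75.
Total value = 156.75.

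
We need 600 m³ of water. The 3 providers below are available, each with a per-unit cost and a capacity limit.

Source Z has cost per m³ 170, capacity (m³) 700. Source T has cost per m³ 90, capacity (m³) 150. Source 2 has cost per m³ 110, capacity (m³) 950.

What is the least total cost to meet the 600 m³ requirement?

Use providers in increasing cost order.
Take 150 from Source T at 90 — need 450 more.
Source 2 at 110: take 450 of its 950 — requirement met.
Source Z: unused.
Cost = 150×90 + 450×110 = 63000.

63000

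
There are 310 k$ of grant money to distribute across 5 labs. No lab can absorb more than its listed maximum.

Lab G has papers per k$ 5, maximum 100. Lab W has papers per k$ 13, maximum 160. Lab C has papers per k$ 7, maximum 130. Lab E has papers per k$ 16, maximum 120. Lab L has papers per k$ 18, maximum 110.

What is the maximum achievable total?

Order the labs by papers per k$: Lab L 18 > Lab E 16 > Lab W 13 > Lab C 7 > Lab G 5.
Give Lab L 110 to hit its cap of 110 → 200 left.
Give Lab E 120 to hit its cap of 120 → 80 left.
Only 80 left; Lab W takes them to reach 80.
Total = 13×80 + 16×120 + 18×110 = 4940.

4940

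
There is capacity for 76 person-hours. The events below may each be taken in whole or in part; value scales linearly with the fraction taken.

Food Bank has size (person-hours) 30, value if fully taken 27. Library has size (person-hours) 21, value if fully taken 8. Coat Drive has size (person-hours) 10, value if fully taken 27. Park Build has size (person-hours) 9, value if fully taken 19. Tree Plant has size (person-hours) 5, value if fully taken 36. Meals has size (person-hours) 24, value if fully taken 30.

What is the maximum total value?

137.2

Sort by value density: Tree Plant 36/5≈7.2, Coat Drive 27/10≈2.7, Park Build 19/9≈2.11, Meals 30/24≈1.25, Food Bank 27/30≈0.9, Library 8/21≈0.381.
Tree Plant: take in full, 5 person-hours for value 36 → 71 left.
Take all of Coat Drive (10 person-hours, value 27) → 61 person-hours left.
All 9 person-hours of Park Build fit (value 19) → 52 remain.
Take all of Meals (24 person-hours, value 30) → 28 person-hours left.
Fill the last 28 person-hours with part of Food Bank: 28/30 of it earns 25.2.
Total value = 137.2.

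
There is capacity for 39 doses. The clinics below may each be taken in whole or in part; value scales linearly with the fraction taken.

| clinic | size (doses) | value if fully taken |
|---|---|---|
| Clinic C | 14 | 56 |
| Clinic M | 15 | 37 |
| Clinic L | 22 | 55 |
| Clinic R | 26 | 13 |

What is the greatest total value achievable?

118.4

Rank by value-to-size ratio: Clinic C 56/14≈4, Clinic L 55/22≈2.5, Clinic M 37/15≈2.47, Clinic R 13/26≈0.5.
All 14 doses of Clinic C fit (value 56) — 25 remain.
Take all of Clinic L (22 doses, value 55) — 3 doses left.
Fill the last 3 doses with part of Clinic M: 3/15 of it earns 7.4.
Total value = 118.4.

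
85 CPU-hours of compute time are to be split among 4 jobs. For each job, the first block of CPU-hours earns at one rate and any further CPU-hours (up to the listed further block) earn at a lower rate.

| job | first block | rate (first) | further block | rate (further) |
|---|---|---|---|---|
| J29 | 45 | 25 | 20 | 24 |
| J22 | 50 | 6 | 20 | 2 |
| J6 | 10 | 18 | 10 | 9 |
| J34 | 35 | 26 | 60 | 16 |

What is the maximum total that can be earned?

Order all 8 blocks by rate: J34/T1 26 > J29/T1 25 > J29/T2 24 > J6/T1 18 > J34/T2 16 > J6/T2 9 > J22/T1 6 > J22/T2 2.
Fill J34 T1 block (35 at 26) → 50 left.
J29/T1 (25): +45 → 5 left.
J29 T2 at 24: only 5 left, fill 5.
Total = 26×35 + 25×45 + 24×5 = 2155.

2155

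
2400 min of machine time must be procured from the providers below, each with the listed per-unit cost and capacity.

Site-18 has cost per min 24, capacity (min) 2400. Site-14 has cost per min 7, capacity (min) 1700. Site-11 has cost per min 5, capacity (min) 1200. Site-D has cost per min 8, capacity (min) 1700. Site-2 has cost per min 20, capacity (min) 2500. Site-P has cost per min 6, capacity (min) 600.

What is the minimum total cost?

Use providers in increasing cost order.
Site-11 at 5: take all 1200 min ; 1200 still needed.
Site-P (6): use full 600 ; 600 min to go.
Take 600 from Site-14 at 7 to finish.
Site-D, Site-2, Site-18: unused.
Cost = 1200×5 + 600×6 + 600×7 = 13800.

13800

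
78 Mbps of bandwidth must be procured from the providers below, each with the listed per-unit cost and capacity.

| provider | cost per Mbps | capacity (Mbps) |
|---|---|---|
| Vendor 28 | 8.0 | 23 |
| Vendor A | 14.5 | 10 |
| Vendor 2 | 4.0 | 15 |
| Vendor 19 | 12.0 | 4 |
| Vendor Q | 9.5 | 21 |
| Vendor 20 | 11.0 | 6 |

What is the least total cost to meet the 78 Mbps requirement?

688

Cheapest first:
Take 15 from Vendor 2 at 4.0 → need 63 more.
Vendor 28 at 8.0: take all 23 Mbps → 40 still needed.
Take 21 from Vendor Q at 9.5 → need 19 more.
Take 6 from Vendor 20 at 11.0 → need 13 more.
Vendor 19 at 12.0: take all 4 Mbps → 9 still needed.
Vendor A at 14.5: take 9 of its 10 → requirement met.
Cost = 15×4.0 + 23×8.0 + 21×9.5 + 6×11.0 + 4×12.0 + 9×14.5 = 688.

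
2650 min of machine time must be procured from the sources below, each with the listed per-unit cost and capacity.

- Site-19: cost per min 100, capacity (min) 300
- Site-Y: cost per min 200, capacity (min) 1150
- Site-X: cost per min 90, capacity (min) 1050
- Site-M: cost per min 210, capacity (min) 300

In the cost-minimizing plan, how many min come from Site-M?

Fill from the cheapest source first.
Site-X at 90: take all 1050 min → 1600 still needed.
Site-19 at 100: take all 300 min → 1300 still needed.
Site-Y at 200: take all 1150 min → 150 still needed.
Take 150 from Site-M at 210 to finish.

150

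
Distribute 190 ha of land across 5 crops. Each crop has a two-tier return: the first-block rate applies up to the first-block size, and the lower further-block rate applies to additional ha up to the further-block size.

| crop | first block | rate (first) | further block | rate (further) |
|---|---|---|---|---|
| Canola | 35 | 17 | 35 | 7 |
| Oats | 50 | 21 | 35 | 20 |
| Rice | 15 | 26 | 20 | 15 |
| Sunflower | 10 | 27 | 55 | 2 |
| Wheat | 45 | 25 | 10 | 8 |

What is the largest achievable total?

Order all 10 blocks by rate: Sunflower/tier1 27 > Rice/tier1 26 > Wheat/tier1 25 > Oats/tier1 21 > Oats/tier2 20 > Canola/tier1 17 > Rice/tier2 15 > Wheat/tier2 8 > Canola/tier2 7 > Sunflower/tier2 2.
Sunflower/tier1 (27): +10 → 180 left.
Fill Rice tier1 block (15 at 26) → 165 left.
Wheat tier1 at 25: fill all 45 → 120 left.
Oats tier1 at 21: fill all 50 → 70 left.
Oats tier2 at 20: fill all 35 → 35 left.
Fill Canola tier1 block (35 at 17) → 0 left.
Total = 27×10 + 26×15 + 25×45 + 21×50 + 20×35 + 17×35 = 4130.

4130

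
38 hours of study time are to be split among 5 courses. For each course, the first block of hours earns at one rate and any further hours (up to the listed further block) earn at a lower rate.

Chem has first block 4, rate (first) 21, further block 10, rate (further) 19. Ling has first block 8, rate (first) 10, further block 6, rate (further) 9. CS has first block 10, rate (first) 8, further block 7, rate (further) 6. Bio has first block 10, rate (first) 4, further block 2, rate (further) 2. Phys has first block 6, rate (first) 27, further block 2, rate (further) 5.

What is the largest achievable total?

602

Treat each block as its own option and order by rate: Phys/T1 27 > Chem/T1 21 > Chem/T2 19 > Ling/T1 10 > Ling/T2 9 > CS/T1 8 > CS/T2 6 > Phys/T2 5 > Bio/T1 4 > Bio/T2 2.
Phys/T1 (27): +6 — 32 left.
Chem/T1 (21): +4 — 28 left.
Chem/T2 (19): +10 — 18 left.
Ling T1 at 10: fill all 8 — 10 left.
Fill Ling T2 block (6 at 9) — 4 left.
CS T1 at 8: only 4 left, fill 4.
Total = 27×6 + 21×4 + 19×10 + 10×8 + 9×6 + 8×4 = 602.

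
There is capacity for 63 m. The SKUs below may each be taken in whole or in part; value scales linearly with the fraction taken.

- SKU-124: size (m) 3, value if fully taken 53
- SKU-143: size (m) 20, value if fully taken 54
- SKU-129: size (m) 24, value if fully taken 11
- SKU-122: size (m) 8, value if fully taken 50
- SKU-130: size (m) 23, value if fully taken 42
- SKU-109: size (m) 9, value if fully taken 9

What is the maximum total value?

208

Best value per unit of size first: SKU-124 53/3≈17.7, SKU-122 50/8≈6.25, SKU-143 54/20≈2.7, SKU-130 42/23≈1.83, SKU-109 9/9≈1, SKU-129 11/24≈0.458.
Take all of SKU-124 (3 m, value 53) — 60 m left.
All 8 m of SKU-122 fit (value 50) — 52 remain.
SKU-143: take in full, 20 m for value 54 — 32 left.
SKU-130: take in full, 23 m for value 42 — 9 left.
All 9 m of SKU-109 fit (value 9) — 0 remain.
Total value = 208.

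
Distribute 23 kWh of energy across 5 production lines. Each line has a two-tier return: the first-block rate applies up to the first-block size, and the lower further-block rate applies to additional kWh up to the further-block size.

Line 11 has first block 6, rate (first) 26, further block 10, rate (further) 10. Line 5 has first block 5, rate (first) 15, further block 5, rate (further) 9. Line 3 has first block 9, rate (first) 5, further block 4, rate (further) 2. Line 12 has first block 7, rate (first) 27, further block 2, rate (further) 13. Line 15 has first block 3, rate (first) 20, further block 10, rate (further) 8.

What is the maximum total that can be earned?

Order all 10 blocks by rate: Line 12/first 27 > Line 11/first 26 > Line 15/first 20 > Line 5/first 15 > Line 12/second 13 > Line 11/second 10 > Line 5/second 9 > Line 15/second 8 > Line 3/first 5 > Line 3/second 2.
Fill Line 12 first block (7 at 27) → 16 left.
Line 11/first (26): +6 → 10 left.
Line 15/first (20): +3 → 7 left.
Line 5 first at 15: fill all 5 → 2 left.
Fill Line 12 second block (2 at 13) → 0 left.
Total = 27×7 + 26×6 + 20×3 + 15×5 + 13×2 = 506.

506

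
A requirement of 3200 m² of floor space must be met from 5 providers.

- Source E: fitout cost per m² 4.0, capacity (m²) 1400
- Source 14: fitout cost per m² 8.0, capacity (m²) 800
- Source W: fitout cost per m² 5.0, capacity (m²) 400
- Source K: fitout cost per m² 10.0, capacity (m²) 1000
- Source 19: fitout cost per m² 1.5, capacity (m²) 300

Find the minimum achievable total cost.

17450

Cheapest first:
Take 300 from Source 19 at 1.5 — need 2900 more.
Source E at 4.0: take all 1400 m² — 1500 still needed.
Source W (5.0): use full 400 — 1100 m² to go.
Take 800 from Source 14 at 8.0 — need 300 more.
Source K (10.0): take the remaining 300 — done.
Cost = 300×1.5 + 1400×4.0 + 400×5.0 + 800×8.0 + 300×10.0 = 17450.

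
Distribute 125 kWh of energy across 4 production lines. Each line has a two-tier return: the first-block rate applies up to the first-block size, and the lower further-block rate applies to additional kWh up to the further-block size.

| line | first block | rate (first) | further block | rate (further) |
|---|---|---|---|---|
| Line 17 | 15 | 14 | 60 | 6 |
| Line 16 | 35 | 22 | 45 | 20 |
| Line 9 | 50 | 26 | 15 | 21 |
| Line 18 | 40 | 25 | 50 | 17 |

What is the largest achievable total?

Order all 8 blocks by rate: Line 9/T1 26 > Line 18/T1 25 > Line 16/T1 22 > Line 9/T2 21 > Line 16/T2 20 > Line 18/T2 17 > Line 17/T1 14 > Line 17/T2 6.
Line 9/T1 (26): +50 ; 75 left.
Line 18 T1 at 25: fill all 40 ; 35 left.
Line 16/T1 (22): +35 ; 0 left.
Total = 26×50 + 25×40 + 22×35 = 3070.

3070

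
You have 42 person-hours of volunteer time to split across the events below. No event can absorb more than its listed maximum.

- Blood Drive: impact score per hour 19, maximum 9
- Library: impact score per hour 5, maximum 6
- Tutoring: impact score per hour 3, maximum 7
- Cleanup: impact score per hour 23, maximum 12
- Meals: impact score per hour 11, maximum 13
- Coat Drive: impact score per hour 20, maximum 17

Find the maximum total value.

Order the events by impact score per hour: Cleanup 23 > Coat Drive 20 > Blood Drive 19 > Meals 11 > Library 5 > Tutoring 3.
Cleanup: +12 to 12 (cap) ; 30 left.
Coat Drive takes 17 to reach its cap of 17 ; 13 left.
Give Blood Drive 9 to hit its cap of 9 ; 4 left.
Meals has room for 13 but only 4 remain, so it gets 4.
Total = 19×9 + 23×12 + 11×4 + 20×17 = 831.

831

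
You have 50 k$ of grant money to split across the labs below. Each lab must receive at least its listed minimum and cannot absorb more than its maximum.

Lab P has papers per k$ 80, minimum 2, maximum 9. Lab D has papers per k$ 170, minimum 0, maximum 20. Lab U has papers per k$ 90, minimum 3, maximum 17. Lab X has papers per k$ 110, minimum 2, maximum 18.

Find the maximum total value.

6440

Meeting every minimum uses 2+0+3+2 = 7 k$, leaving 43.
Highest papers per k$ first: Lab D 170 > Lab X 110 > Lab U 90 > Lab P 80.
Lab D takes 20 more to reach its cap of 20 → 23 left.
Lab X: +16 to 18 (cap) → 7 left.
Only 7 left; Lab U takes them to reach 10.
Total = 80×2 + 170×20 + 90×10 + 110×18 = 6440.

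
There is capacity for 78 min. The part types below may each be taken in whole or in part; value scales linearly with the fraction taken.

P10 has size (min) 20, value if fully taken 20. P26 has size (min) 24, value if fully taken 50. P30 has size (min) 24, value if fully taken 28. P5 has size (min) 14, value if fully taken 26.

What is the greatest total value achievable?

120

Best value per unit of size first: P26 50/24≈2.08, P5 26/14≈1.86, P30 28/24≈1.17, P10 20/20≈1.
Take all of P26 (24 min, value 50) — 54 min left.
All 14 min of P5 fit (value 26) — 40 remain.
Take all of P30 (24 min, value 28) — 16 min left.
Only 16 min remain; take 16/20 of P10 for value 20×16/20 = 16.
Total value = 120.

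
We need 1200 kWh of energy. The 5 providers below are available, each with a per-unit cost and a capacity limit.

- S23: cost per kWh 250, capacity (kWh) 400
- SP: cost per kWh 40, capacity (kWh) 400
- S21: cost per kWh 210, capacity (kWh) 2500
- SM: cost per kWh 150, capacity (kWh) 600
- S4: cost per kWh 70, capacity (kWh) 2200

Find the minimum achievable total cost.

Fill from the cheapest provider first.
SP (40): use full 400 — 800 kWh to go.
S4 (70): take the remaining 800 — done.
SM, S21, S23: unused.
Cost = 400×40 + 800×70 = 72000.

72000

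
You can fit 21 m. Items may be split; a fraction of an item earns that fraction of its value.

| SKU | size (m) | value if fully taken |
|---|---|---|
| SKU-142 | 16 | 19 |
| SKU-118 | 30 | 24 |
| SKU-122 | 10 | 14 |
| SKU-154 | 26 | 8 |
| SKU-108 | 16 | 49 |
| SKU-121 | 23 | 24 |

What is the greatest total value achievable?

Rank by value-to-size ratio: SKU-108 49/16≈3.06, SKU-122 14/10≈1.4, SKU-142 19/16≈1.19, SKU-121 24/23≈1.04, SKU-118 24/30≈0.8, SKU-154 8/26≈0.308.
SKU-108: take in full, 16 m for value 49 — 5 left.
Only 5 m remain; take 5/10 of SKU-122 for value 14×5/10 = 7.
Total value = 56.

56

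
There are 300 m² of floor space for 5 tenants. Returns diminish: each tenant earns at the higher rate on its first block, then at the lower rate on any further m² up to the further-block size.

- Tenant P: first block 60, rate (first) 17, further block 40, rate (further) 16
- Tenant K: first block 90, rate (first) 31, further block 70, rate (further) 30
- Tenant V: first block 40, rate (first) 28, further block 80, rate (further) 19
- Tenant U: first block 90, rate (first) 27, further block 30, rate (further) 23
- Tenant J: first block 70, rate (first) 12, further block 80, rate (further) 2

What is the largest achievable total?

8670

Order all 10 blocks by rate: Tenant K/tier1 31 > Tenant K/tier2 30 > Tenant V/tier1 28 > Tenant U/tier1 27 > Tenant U/tier2 23 > Tenant V/tier2 19 > Tenant P/tier1 17 > Tenant P/tier2 16 > Tenant J/tier1 12 > Tenant J/tier2 2.
Fill Tenant K tier1 block (90 at 31) → 210 left.
Tenant K/tier2 (30): +70 → 140 left.
Tenant V/tier1 (28): +40 → 100 left.
Fill Tenant U tier1 block (90 at 27) → 10 left.
Tenant U tier2 at 23: only 10 left, fill 10.
Total = 31×90 + 30×70 + 28×40 + 27×90 + 23×10 = 8670.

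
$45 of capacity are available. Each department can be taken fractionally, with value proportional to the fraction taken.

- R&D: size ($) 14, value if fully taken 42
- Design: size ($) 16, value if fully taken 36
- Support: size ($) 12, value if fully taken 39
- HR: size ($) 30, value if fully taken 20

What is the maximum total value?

Sort by value density: Support 39/12≈3.25, R&D 42/14≈3, Design 36/16≈2.25, HR 20/30≈0.667.
Support: take in full, 12 $ for value 39 → 33 left.
R&D: take in full, 14 $ for value 42 → 19 left.
Design: take in full, 16 $ for value 36 → 3 left.
Fill the last 3 $ with part of HR: 3/30 of it earns 2.
Total value = 119.

119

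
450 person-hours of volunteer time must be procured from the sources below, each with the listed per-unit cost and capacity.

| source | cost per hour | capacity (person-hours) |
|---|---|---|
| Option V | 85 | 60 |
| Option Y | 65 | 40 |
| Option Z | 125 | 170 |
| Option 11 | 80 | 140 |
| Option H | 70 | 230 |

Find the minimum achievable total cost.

33300

Use sources in increasing cost order.
Option Y (65): use full 40 ; 410 person-hours to go.
Option H (70): use full 230 ; 180 person-hours to go.
Option 11 at 80: take all 140 person-hours ; 40 still needed.
Option V at 85: take 40 of its 60 ; requirement met.
Option Z: unused.
Cost = 40×65 + 230×70 + 140×80 + 40×85 = 33300.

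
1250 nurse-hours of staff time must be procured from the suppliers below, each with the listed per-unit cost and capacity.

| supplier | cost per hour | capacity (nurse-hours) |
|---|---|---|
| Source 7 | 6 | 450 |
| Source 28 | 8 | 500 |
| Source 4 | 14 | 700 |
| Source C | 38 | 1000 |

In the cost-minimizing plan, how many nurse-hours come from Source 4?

Cheapest first:
Take 450 from Source 7 at 6 → need 800 more.
Take 500 from Source 28 at 8 → need 300 more.
Source 4 at 14: take 300 of its 700 → requirement met.
Source C: unused.

300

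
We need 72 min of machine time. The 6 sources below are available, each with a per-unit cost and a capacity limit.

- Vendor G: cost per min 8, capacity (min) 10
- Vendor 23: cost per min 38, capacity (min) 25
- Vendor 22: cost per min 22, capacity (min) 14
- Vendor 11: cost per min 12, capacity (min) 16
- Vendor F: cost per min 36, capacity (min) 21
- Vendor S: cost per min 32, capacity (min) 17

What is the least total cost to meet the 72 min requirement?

Use sources in increasing cost order.
Vendor G (8): use full 10 — 62 min to go.
Take 16 from Vendor 11 at 12 — need 46 more.
Take 14 from Vendor 22 at 22 — need 32 more.
Take 17 from Vendor S at 32 — need 15 more.
Take 15 from Vendor F at 36 to finish.
Vendor 23: unused.
Cost = 10×8 + 16×12 + 14×22 + 17×32 + 15×36 = 1664.

1664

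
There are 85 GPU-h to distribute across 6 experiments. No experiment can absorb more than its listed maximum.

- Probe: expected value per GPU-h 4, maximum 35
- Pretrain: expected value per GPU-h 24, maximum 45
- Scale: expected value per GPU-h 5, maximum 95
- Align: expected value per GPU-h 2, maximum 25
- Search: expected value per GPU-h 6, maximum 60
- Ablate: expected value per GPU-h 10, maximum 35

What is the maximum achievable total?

1460

Order the experiments by expected value per GPU-h: Pretrain 24 > Ablate 10 > Search 6 > Scale 5 > Probe 4 > Align 2.
Pretrain takes 45 to reach its cap of 45 ; 40 left.
Ablate takes 35 to reach its cap of 35 ; 5 left.
Only 5 left; Search takes them to reach 5.
Total = 24×45 + 6×5 + 10×35 = 1460.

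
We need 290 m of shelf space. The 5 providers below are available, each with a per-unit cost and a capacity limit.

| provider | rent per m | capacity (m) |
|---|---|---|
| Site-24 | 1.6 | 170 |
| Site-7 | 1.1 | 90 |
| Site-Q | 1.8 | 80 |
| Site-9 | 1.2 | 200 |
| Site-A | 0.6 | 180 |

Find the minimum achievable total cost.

Cheapest first:
Take 180 from Site-A at 0.6 ; need 110 more.
Take 90 from Site-7 at 1.1 ; need 20 more.
Site-9 (1.2): take the remaining 20 ; done.
Site-24, Site-Q: unused.
Cost = 180×0.6 + 90×1.1 + 20×1.2 = 231.

231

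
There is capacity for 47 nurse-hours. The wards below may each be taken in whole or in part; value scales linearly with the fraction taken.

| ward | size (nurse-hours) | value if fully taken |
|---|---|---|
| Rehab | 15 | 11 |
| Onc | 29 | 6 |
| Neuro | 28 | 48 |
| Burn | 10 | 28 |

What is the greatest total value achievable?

Best value per unit of size first: Burn 28/10≈2.8, Neuro 48/28≈1.71, Rehab 11/15≈0.733, Onc 6/29≈0.207.
All 10 nurse-hours of Burn fit (value 28) — 37 remain.
Take all of Neuro (28 nurse-hours, value 48) — 9 nurse-hours left.
9 nurse-hours left: a 9/15 share of Rehab gives 11×9/15 = 6.6.
Total value = 82.6.

82.6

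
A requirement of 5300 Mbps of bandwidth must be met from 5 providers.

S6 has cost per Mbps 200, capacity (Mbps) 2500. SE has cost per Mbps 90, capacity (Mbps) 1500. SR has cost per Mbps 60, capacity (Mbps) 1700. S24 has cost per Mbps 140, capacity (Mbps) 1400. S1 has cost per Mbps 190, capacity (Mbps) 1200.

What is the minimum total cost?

Fill from the cheapest provider first.
SR (60): use full 1700 — 3600 Mbps to go.
SE at 90: take all 1500 Mbps — 2100 still needed.
S24 (140): use full 1400 — 700 Mbps to go.
Take 700 from S1 at 190 to finish.
S6: unused.
Cost = 1700×60 + 1500×90 + 1400×140 + 700×190 = 566000.

566000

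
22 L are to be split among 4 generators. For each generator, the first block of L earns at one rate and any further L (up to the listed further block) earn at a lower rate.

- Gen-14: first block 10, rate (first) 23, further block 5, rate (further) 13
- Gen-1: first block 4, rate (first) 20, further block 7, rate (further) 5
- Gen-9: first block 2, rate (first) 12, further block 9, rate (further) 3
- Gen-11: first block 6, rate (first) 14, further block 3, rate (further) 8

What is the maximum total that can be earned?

Rank every tier by rate: Gen-14/first 23 > Gen-1/first 20 > Gen-11/first 14 > Gen-14/second 13 > Gen-9/first 12 > Gen-11/second 8 > Gen-1/second 5 > Gen-9/second 3.
Fill Gen-14 first block (10 at 23) → 12 left.
Gen-1 first at 20: fill all 4 → 8 left.
Gen-11 first at 14: fill all 6 → 2 left.
Gen-14 second at 13: only 2 left, fill 2.
Total = 23×10 + 20×4 + 14×6 + 13×2 = 420.

420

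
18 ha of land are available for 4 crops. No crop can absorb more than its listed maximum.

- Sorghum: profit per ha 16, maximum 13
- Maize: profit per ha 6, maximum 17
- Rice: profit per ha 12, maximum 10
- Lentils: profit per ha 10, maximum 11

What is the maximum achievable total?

Order the crops by profit per ha: Sorghum 16 > Rice 12 > Lentils 10 > Maize 6.
Sorghum takes 13 to reach its cap of 13 → 5 left.
Only 5 left; Rice takes them to reach 5.
Total = 16×13 + 12×5 = 268.

268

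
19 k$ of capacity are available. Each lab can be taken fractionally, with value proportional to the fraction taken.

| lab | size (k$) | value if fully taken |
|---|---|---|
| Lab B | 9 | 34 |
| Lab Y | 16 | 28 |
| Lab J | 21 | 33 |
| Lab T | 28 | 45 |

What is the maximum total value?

51.5

Rank by value-to-size ratio: Lab B 34/9≈3.78, Lab Y 28/16≈1.75, Lab T 45/28≈1.61, Lab J 33/21≈1.57.
All 9 k$ of Lab B fit (value 34) ; 10 remain.
Only 10 k$ remain; take 10/16 of Lab Y for value 28×10/16 = 17.5.
Total value = 51.5.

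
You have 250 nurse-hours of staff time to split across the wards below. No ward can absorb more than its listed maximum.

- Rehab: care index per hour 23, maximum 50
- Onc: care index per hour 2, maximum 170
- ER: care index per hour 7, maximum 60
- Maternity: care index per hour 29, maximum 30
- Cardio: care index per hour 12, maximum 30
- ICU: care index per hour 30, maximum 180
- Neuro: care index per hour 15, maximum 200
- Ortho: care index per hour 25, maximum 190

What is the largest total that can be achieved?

7270

Rank by care index per hour: ICU 30 > Maternity 29 > Ortho 25 > Rehab 23 > Neuro 15 > Cardio 12 > ER 7 > Onc 2.
ICU takes 180 to reach its cap of 180 — 70 left.
Maternity: +30 to 30 (cap) — 40 left.
Only 40 left; Ortho takes them to reach 40.
Total = 29×30 + 30×180 + 25×40 = 7270.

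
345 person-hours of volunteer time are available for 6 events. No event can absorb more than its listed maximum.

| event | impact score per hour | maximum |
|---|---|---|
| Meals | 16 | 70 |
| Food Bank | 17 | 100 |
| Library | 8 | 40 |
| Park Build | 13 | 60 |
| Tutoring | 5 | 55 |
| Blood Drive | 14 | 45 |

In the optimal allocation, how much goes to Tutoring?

Highest impact score per hour first: Food Bank 17 > Meals 16 > Blood Drive 14 > Park Build 13 > Library 8 > Tutoring 5.
Food Bank: +100 to 100 (cap) — 245 left.
Give Meals 70 to hit its cap of 70 — 175 left.
Give Blood Drive 45 to hit its cap of 45 — 130 left.
Park Build: +60 to 60 (cap) — 70 left.
Library: +40 to 40 (cap) — 30 left.
Tutoring: +30 (room for 55) → 30. Pool exhausted.

30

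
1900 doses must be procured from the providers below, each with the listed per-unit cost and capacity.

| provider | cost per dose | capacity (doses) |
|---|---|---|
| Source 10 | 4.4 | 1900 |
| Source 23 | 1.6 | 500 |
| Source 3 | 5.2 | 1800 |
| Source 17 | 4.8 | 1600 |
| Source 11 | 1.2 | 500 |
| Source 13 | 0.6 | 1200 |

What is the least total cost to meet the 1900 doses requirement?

1640

Cheapest first:
Take 1200 from Source 13 at 0.6 → need 700 more.
Take 500 from Source 11 at 1.2 → need 200 more.
Take 200 from Source 23 at 1.6 to finish.
Source 10, Source 17, Source 3: unused.
Cost = 1200×0.6 + 500×1.2 + 200×1.6 = 1640.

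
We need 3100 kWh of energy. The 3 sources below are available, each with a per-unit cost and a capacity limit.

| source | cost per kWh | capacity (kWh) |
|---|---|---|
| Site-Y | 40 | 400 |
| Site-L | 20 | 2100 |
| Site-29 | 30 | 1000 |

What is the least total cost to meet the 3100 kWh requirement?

Use sources in increasing cost order.
Site-L at 20: take all 2100 kWh ; 1000 still needed.
Site-29 at 30: take all 1000 kWh ; 0 still needed.
Site-Y: unused.
Cost = 2100×20 + 1000×30 = 72000.

72000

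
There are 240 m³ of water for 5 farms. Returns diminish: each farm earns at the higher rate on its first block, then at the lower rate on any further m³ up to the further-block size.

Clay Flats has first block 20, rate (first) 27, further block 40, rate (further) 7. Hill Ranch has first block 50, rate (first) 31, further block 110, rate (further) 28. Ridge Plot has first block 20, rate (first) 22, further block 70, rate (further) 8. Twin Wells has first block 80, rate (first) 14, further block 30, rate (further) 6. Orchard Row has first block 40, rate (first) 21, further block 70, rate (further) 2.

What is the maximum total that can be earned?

6450

Rank every tier by rate: Hill Ranch/T1 31 > Hill Ranch/T2 28 > Clay Flats/T1 27 > Ridge Plot/T1 22 > Orchard Row/T1 21 > Twin Wells/T1 14 > Ridge Plot/T2 8 > Clay Flats/T2 7 > Twin Wells/T2 6 > Orchard Row/T2 2.
Hill Ranch/T1 (31): +50 ; 190 left.
Fill Hill Ranch T2 block (110 at 28) ; 80 left.
Clay Flats/T1 (27): +20 ; 60 left.
Ridge Plot/T1 (22): +20 ; 40 left.
Orchard Row T1 at 21: fill all 40 ; 0 left.
Total = 31×50 + 28×110 + 27×20 + 22×20 + 21×40 = 6450.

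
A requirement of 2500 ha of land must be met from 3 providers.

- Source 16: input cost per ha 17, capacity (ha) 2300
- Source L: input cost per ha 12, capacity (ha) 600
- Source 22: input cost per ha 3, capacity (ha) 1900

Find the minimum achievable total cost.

12900

Cheapest first:
Source 22 (3): use full 1900 → 600 ha to go.
Source L at 12: take all 600 ha → 0 still needed.
Source 16: unused.
Cost = 1900×3 + 600×12 = 12900.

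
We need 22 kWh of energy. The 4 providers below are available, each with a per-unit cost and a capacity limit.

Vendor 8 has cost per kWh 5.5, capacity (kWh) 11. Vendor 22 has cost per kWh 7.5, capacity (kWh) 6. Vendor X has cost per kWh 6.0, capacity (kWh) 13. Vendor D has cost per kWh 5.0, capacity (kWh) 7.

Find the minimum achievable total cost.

119.5

Cheapest first:
Vendor D at 5.0: take all 7 kWh ; 15 still needed.
Vendor 8 at 5.5: take all 11 kWh ; 4 still needed.
Vendor X (6.0): take the remaining 4 ; done.
Vendor 22: unused.
Cost = 7×5.0 + 11×5.5 + 4×6.0 = 119.5.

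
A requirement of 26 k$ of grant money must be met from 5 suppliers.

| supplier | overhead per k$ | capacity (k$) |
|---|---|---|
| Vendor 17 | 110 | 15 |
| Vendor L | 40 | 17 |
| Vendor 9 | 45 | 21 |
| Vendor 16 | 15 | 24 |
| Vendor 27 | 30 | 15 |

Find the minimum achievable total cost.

Cheapest first:
Take 24 from Vendor 16 at 15 — need 2 more.
Take 2 from Vendor 27 at 30 to finish.
Vendor L, Vendor 9, Vendor 17: unused.
Cost = 24×15 + 2×30 = 420.

420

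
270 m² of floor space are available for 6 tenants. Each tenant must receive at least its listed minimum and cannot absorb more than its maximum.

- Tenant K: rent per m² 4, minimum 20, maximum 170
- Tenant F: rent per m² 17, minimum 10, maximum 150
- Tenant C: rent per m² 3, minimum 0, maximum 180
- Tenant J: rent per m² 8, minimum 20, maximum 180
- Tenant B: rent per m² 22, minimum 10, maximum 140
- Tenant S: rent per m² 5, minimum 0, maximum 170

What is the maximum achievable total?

4850

Meeting every minimum uses 20+10+0+20+10+0 = 60 m², leaving 210.
Rank by rent per m²: Tenant B 22 > Tenant F 17 > Tenant J 8 > Tenant S 5 > Tenant K 4 > Tenant C 3.
Tenant B takes 130 more to reach its cap of 140 ; 80 left.
Tenant F has room for 140 more but only 80 remain, so it gets 90.
Total = 4×20 + 17×90 + 8×20 + 22×140 = 4850.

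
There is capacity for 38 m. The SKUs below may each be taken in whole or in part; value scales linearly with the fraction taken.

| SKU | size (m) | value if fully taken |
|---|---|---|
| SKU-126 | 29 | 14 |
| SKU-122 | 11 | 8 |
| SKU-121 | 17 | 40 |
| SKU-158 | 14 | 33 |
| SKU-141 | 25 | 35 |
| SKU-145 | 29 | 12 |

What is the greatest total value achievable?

Rank by value-to-size ratio: SKU-158 33/14≈2.36, SKU-121 40/17≈2.35, SKU-141 35/25≈1.4, SKU-122 8/11≈0.727, SKU-126 14/29≈0.483, SKU-145 12/29≈0.414.
All 14 m of SKU-158 fit (value 33) → 24 remain.
SKU-121: take in full, 17 m for value 40 → 7 left.
7 m left: a 7/25 share of SKU-141 gives 35×7/25 = 9.8.
Total value = 82.8.

82.8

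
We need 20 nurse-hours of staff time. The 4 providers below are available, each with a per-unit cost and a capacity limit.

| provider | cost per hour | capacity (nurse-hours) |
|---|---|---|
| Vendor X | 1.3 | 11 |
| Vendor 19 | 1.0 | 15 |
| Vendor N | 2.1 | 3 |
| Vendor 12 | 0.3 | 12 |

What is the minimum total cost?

Use providers in increasing cost order.
Vendor 12 (0.3): use full 12 — 8 nurse-hours to go.
Vendor 19 at 1.0: take 8 of its 15 — requirement met.
Vendor X, Vendor N: unused.
Cost = 12×0.3 + 8×1.0 = 11.6.

11.6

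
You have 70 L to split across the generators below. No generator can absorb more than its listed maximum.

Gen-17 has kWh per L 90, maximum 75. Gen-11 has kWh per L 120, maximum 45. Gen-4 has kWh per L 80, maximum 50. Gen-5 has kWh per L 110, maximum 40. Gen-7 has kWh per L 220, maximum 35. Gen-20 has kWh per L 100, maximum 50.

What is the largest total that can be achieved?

11900

Highest kWh per L first: Gen-7 220 > Gen-11 120 > Gen-5 110 > Gen-20 100 > Gen-17 90 > Gen-4 80.
Give Gen-7 35 to hit its cap of 35 — 35 left.
Only 35 left; Gen-11 takes them to reach 35.
Total = 120×35 + 220×35 = 11900.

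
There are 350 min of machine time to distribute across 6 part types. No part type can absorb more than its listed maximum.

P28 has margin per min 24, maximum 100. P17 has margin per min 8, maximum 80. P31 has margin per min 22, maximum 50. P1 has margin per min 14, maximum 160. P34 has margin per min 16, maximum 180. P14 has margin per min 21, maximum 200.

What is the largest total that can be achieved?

7700

Rank by margin per min: P28 24 > P31 22 > P14 21 > P34 16 > P1 14 > P17 8.
P28 takes 100 to reach its cap of 100 → 250 left.
Give P31 50 to hit its cap of 50 → 200 left.
P14 takes 200 to reach its cap of 200 → 0 left.
Total = 24×100 + 22×50 + 21×200 = 7700.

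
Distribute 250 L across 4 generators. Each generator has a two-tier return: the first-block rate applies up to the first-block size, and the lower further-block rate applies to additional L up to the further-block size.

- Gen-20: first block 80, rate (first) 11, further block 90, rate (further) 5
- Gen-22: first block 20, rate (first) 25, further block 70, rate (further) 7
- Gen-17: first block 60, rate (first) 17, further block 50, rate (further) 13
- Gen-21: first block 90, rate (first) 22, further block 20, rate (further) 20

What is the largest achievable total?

4660

Rank every tier by rate: Gen-22/tier1 25 > Gen-21/tier1 22 > Gen-21/tier2 20 > Gen-17/tier1 17 > Gen-17/tier2 13 > Gen-20/tier1 11 > Gen-22/tier2 7 > Gen-20/tier2 5.
Gen-22 tier1 at 25: fill all 20 ; 230 left.
Gen-21 tier1 at 22: fill all 90 ; 140 left.
Fill Gen-21 tier2 block (20 at 20) ; 120 left.
Fill Gen-17 tier1 block (60 at 17) ; 60 left.
Gen-17 tier2 at 13: fill all 50 ; 10 left.
10 remain; put them into Gen-20 tier1 at 11.
Total = 25×20 + 22×90 + 20×20 + 17×60 + 13×50 + 11×10 = 4660.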